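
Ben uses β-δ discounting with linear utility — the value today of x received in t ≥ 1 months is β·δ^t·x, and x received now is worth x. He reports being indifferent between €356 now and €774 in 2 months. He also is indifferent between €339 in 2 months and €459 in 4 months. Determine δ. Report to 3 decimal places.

The second indifference involves only future payoffs, so β cancels: β·δ^2·339 = β·δ^4·459, giving δ^2 = 339/459 = 0.73856, so δ = 0.85940.

δ ≈ 0.859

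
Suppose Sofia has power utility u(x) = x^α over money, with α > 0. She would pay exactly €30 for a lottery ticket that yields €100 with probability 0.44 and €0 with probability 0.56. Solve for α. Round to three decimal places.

α ≈ 0.682

EU(lottery) = 0.44·100^α + 0.56·0 = 0.44·100^α.
Setting u(30) equal to that: 30^α = 0.44·100^α ⇒ (30/100)^α = 0.44.
α = ln(0.44) / ln(30/100) = -0.820981/-1.203973 ≈ 0.682.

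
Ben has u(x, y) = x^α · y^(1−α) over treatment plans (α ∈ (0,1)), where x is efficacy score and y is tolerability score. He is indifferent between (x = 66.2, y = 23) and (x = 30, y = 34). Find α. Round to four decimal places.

Set the two utilities equal: 66.2^α·23^(1−α) = 30^α·34^(1−α).
(66.2/30)^α = (34/23)^(1−α); take logs: α·ln(66.2/30) = (1−α)·ln(34/23), i.e. α·0.7914831 = (1−α)·0.3908663.
So α/(1−α) = (0.3908663)/(0.7914831) = 0.4938404, and α = 0.4938404/1.4938404 ≈ 0.3306.

α ≈ 0.3306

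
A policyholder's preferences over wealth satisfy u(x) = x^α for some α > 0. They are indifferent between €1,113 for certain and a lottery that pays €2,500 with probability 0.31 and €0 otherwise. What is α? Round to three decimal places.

α ≈ 1.447

The lottery's expected utility is 0.31·u(2500) + 0.69·u(0) = 0.31·2500^α (since u(0) = 0 for α > 0).
Equating: 1113^α = 0.31·2500^α, i.e. 0.4452^α = 0.31.
α = ln(0.31) / ln(1113/2500) = -1.171183/-0.809232 ≈ 1.447.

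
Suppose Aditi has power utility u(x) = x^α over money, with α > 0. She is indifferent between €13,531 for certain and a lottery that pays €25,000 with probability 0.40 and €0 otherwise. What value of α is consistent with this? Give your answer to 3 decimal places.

Since u(0) = 0, the lottery's EU is 0.40·25000^α.
Equating: 13531^α = 0.40·25000^α, i.e. 0.5412^α = 0.40.
α = ln(0.40) / ln(13531/25000) = -0.916291/-0.613892 ≈ 1.493.

α ≈ 1.493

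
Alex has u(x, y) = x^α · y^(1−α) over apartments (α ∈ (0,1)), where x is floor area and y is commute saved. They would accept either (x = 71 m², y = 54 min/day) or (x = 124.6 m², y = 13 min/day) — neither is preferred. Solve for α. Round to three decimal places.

α ≈ 0.717

Set the two utilities equal: 71^α·54^(1−α) = 124.6^α·13^(1−α).
(71/124.6)^α = (13/54)^(1−α); take logs: α·ln(71/124.6) = (1−α)·ln(13/54), i.e. α·-0.562429 = (1−α)·-1.424035.
Thus α·(-1.986464) = -1.424035, so α = -1.424035/-1.986464 ≈ 0.717.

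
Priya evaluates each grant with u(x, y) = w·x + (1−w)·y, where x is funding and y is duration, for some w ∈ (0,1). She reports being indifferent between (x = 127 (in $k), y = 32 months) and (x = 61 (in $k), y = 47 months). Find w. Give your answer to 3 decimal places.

w = 0.185

Indifference: w·127 + (1−w)·32 = w·61 + (1−w)·47.
Collecting terms: w·66 = (1−w)·15.
Hence w = 15/(66+15) = 15/81 = 0.185.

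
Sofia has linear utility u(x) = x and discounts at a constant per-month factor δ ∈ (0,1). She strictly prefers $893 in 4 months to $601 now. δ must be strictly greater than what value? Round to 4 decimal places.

The preference means 601 < δ^4·893.
Dividing by 893: δ^4 > 0.67301. Both sides are positive, so the 4th root keeps the direction.
δ > (601/893)^(1/4) ≈ 0.9057.

δ > 0.9057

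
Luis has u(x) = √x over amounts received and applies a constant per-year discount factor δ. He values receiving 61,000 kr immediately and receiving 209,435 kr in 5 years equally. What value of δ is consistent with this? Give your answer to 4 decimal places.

δ ≈ 0.8840

Indifference means u(61000) = δ^5 · u(209435), so δ^5 = u(61000)/u(209435).
With u(x) = √x: δ^5 = √61000/√209435 = √(61000/209435) = 0.53968.
Taking the 5th root: δ = 0.53968^(1/5) ≈ 0.8840.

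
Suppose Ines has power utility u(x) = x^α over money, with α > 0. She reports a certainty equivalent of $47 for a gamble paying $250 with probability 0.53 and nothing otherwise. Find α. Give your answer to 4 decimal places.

α ≈ 0.3799

Since u(0) = 0, the lottery's EU is 0.53·250^α.
Equating: 47^α = 0.53·250^α, i.e. 0.1880^α = 0.53.
Take logs: α = ln 0.53 / ln(47/250) ≈ 0.379868.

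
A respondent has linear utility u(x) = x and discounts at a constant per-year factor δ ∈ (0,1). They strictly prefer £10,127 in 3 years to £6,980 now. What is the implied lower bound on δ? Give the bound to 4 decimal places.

δ > 0.8833

The preference means 6980 < δ^3·10127.
Dividing by 10127: δ^3 > 0.68925. Both sides are positive, so the cube root keeps the direction.
δ > (6980/10127)^(1/3) ≈ 0.8833.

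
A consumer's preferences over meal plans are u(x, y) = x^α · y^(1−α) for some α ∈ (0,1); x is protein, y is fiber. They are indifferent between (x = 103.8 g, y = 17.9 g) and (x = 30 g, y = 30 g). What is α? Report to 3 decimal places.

α ≈ 0.294

Indifference: 103.8^α · 17.9^(1−α) = 30^α · 30^(1−α).
(103.8/30)^α = (30/17.9)^(1−α); take logs: α·ln(103.8/30) = (1−α)·ln(30/17.9), i.e. α·1.241269 = (1−α)·0.516397.
Thus α·(1.757666) = 0.516397, so α = 0.516397/1.757666 ≈ 0.294.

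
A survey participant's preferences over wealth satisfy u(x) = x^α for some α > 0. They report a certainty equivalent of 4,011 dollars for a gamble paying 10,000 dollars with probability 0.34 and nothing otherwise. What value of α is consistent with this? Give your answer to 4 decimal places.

α ≈ 1.1809

Since u(0) = 0, the lottery's EU is 0.34·10000^α.
Indifference: 4011^α = 0.34·10000^α, so (4011/10000)^α = 0.34.
α = ln(0.34) / ln(4011/10000) = -1.0788097/-0.9135445 ≈ 1.1809.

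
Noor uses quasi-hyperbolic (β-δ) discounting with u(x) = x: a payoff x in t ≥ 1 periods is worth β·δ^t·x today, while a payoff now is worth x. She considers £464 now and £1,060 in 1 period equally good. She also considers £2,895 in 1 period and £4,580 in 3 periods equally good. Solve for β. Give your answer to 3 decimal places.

Both payoffs in the second observation are in the future, so β drops out: δ^1·2895 = δ^3·4580 ⇒ δ^2 = 2895/4580 = 0.63210, so δ = 0.79504.
Now use the now-vs-future pair: 464 = β·δ·1060 gives β = 464/(0.79504·1060) ≈ 0.551.

β ≈ 0.551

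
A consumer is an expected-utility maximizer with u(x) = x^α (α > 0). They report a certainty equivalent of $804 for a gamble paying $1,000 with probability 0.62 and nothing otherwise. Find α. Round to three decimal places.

The lottery's expected utility is 0.62·u(1000) + 0.38·u(0) = 0.62·1000^α (since u(0) = 0 for α > 0).
Indifference: 804^α = 0.62·1000^α, so (804/1000)^α = 0.62.
Take logs: α = ln 0.62 / ln(804/1000) ≈ 2.19126.

α ≈ 2.191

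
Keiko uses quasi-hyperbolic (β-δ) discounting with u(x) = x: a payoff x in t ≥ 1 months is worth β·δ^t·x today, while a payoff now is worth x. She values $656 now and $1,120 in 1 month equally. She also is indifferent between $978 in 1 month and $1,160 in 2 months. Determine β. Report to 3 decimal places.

Both payoffs in the second observation are in the future, so β drops out: δ^1·978 = δ^2·1160 ⇒ δ = 978/1160 = 0.84310.
Substituting δ into 656 = β·δ·1120: β = 656/(944.276) ≈ 0.695.

β ≈ 0.695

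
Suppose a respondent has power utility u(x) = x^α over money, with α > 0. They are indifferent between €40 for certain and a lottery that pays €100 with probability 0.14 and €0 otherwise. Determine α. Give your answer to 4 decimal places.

α ≈ 2.1457

EU(lottery) = 0.14·100^α + 0.86·0 = 0.14·100^α.
Setting u(40) equal to that: 40^α = 0.14·100^α ⇒ (40/100)^α = 0.14.
α = ln(0.14) / ln(40/100) = -1.9661129/-0.9162907 ≈ 2.1457.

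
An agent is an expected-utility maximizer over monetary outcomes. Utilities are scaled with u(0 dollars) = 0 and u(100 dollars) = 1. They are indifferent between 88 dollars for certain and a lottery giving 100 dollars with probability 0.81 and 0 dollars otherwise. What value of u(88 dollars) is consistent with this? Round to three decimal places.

0.810

By the standard-gamble method, u(88 dollars) is just the indifference probability on the best outcome: 0.81.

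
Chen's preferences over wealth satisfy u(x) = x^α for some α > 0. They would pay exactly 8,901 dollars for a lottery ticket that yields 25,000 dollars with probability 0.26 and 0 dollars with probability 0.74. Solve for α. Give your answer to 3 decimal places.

α ≈ 1.304

Since u(0) = 0, the lottery's EU is 0.26·25000^α.
Equating: 8901^α = 0.26·25000^α, i.e. 0.3560^α = 0.26.
Taking logs: α·ln(8901/25000) = ln(0.26), so α = -1.347074 / -1.032712 ≈ 1.304.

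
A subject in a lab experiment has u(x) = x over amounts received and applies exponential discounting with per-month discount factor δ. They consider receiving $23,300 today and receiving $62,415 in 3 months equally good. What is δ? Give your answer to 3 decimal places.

δ ≈ 0.720

Equating discounted utilities: u(23300) = δ^3·u(62415) ⇒ δ^3 = u(23300)/u(62415).
With u(x) = x: δ^3 = 23300/62415 = 0.37331.
Hence δ = (0.37331)^(1/3) = 0.72004.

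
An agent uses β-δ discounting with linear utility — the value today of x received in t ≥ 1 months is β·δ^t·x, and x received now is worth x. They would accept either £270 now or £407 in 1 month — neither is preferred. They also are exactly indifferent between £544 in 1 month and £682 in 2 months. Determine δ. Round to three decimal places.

The second indifference involves only future payoffs, so β cancels: β·δ^1·544 = β·δ^2·682, giving δ = 544/682 = 0.79765.

δ ≈ 0.798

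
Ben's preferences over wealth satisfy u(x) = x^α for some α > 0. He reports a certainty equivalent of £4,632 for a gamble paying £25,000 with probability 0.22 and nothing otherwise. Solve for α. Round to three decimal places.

EU(lottery) = 0.22·25000^α + 0.78·0 = 0.22·25000^α.
Setting u(4632) equal to that: 4632^α = 0.22·25000^α ⇒ (4632/25000)^α = 0.22.
Take logs: α = ln 0.22 / ln(4632/25000) ≈ 0.89812.

α ≈ 0.898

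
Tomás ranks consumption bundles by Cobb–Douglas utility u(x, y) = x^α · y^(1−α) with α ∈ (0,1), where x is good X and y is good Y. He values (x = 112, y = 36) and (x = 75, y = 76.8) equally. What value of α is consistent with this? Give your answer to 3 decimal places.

Indifference: 112^α · 36^(1−α) = 75^α · 76.8^(1−α).
Taking logs: α·ln 112 + (1−α)·ln 36 = α·ln 75 + (1−α)·ln 76.8, i.e. α·0.401011 = (1−α)·0.757686.
With A = 0.401011 and B = 0.757686: α·A = (1−α)·B, so α = B/(A+B) = 0.757686/1.158697 ≈ 0.654.

α ≈ 0.654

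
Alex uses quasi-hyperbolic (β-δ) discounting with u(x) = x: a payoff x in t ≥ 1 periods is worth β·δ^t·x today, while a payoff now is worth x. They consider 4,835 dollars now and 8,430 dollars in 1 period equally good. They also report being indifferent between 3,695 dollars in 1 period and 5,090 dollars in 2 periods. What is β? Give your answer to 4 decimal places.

β ≈ 0.7901

Both payoffs in the second observation are in the future, so β drops out: δ^1·3695 = δ^2·5090 ⇒ δ = 3695/5090 = 0.72593.
Now use the now-vs-future pair: 4835 = β·δ·8430 gives β = 4835/(0.72593·8430) ≈ 0.7901.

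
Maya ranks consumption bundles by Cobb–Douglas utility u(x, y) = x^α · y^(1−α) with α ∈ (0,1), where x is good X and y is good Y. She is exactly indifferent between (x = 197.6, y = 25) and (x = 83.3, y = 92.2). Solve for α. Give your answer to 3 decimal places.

Indifference: 197.6^α · 25^(1−α) = 83.3^α · 92.2^(1−α).
Rearrange to (197.6/83.3)^α = (92.2/25)^(1−α) and take logs: α·0.863796 = (1−α)·1.305084.
Thus α·(2.168880) = 1.305084, so α = 1.305084/2.168880 ≈ 0.602.

α ≈ 0.602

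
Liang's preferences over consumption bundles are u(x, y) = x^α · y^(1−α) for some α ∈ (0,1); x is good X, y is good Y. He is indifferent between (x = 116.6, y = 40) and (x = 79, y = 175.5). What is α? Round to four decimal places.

α ≈ 0.7916

Indifference: 116.6^α · 40^(1−α) = 79^α · 175.5^(1−α).
Taking logs: α·ln 116.6 + (1−α)·ln 40 = α·ln 79 + (1−α)·ln 175.5, i.e. α·0.3893014 = (1−α)·1.4787596.
So α/(1−α) = (1.4787596)/(0.3893014) = 3.7984955, and α = 3.7984955/4.7984955 ≈ 0.7916.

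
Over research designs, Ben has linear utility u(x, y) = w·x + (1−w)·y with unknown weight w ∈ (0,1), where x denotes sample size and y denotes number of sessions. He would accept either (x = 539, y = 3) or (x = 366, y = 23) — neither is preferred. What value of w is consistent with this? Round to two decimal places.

w = 0.10

u(539,3) = u(366,23) means w·539 + (1−w)·3 = w·366 + (1−w)·23.
Rearranging, 173·w − 20·(1−w) = 0.
The marginal rate of substitution is 20/173, so w = 20/(173+20) = 0.10.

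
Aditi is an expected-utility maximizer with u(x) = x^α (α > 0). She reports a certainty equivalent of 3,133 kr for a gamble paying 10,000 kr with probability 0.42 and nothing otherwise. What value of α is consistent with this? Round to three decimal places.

Since u(0) = 0, the lottery's EU is 0.42·10000^α.
Indifference: 3133^α = 0.42·10000^α, so (3133/10000)^α = 0.42.
Taking logs: α·ln(3133/10000) = ln(0.42), so α = -0.867501 / -1.160594 ≈ 0.747.

α ≈ 0.747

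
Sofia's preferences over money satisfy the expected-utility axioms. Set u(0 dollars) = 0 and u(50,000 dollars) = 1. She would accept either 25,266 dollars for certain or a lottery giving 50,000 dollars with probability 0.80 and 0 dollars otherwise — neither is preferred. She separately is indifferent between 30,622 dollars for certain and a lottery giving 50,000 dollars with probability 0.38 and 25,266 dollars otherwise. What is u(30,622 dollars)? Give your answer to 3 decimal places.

0.876

The first gamble pins u(25,266 dollars): it must equal 0.80·1 + 0.20·0 = 0.80.
Then u(30,622 dollars) = 0.38·u(50,000 dollars) + 0.62·u(25,266 dollars) = 0.38·1.00 + 0.62·0.80 = 0.8760.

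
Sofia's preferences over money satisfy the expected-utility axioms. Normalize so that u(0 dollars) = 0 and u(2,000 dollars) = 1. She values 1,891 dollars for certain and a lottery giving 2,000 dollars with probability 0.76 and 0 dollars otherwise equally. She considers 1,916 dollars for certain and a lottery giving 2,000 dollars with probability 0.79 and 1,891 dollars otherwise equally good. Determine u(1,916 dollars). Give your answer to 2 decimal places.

0.95

From the first indifference, u(1,891 dollars) = 0.76·u(2,000 dollars) + 0.24·u(0 dollars) = 0.76·1 + 0.24·0 = 0.76.
The second indifference gives u(1,916 dollars) = 0.79·u(2,000 dollars) + 0.21·u(1,891 dollars) = 0.79·1.00 + 0.21·0.76 = 0.9496.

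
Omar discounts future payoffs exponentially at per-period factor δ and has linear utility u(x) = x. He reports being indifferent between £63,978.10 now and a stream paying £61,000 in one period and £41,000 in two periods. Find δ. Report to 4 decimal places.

Equating present values: 63978.10 = 61000δ + 41000δ².
That is, 41000δ² + 61000δ − 63978.10 = 0, a quadratic in δ.
δ = (−61000 + √(61000² + 4·41000·63978.10)) / (2·41000) = (−61000 + √14213408400.00) / 82000 ≈ 0.7100.

δ ≈ 0.7100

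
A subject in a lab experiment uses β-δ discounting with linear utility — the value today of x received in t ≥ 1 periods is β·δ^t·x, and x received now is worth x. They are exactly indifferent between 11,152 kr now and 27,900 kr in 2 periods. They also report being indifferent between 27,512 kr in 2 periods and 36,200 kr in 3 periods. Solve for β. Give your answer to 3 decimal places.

The second indifference involves only future payoffs, so β cancels: β·δ^2·27512 = β·δ^3·36200, giving δ = 27512/36200 = 0.76000.
Substituting δ into 11152 = β·δ^2·27900: β = 11152/(16115.040) ≈ 0.692.

β ≈ 0.692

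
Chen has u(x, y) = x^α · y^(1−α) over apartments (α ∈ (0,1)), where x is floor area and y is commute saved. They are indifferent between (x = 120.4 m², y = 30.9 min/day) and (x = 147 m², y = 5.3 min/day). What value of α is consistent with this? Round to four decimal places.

α ≈ 0.8983

Indifference: 120.4^α · 30.9^(1−α) = 147^α · 5.3^(1−α).
(120.4/147)^α = (5.3/30.9)^(1−α); take logs: α·ln(120.4/147) = (1−α)·ln(5.3/30.9), i.e. α·-0.1996131 = (1−α)·-1.7630494.
So α/(1−α) = (-1.7630494)/(-0.1996131) = 8.8323331, and α = 8.8323331/9.8323331 ≈ 0.8983.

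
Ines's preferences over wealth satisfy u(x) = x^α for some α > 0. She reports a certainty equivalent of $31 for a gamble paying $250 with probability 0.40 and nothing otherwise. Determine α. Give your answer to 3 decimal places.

α ≈ 0.439

EU(lottery) = 0.40·250^α + 0.60·0 = 0.40·250^α.
Indifference: 31^α = 0.40·250^α, so (31/250)^α = 0.40.
Take logs: α = ln 0.40 / ln(31/250) ≈ 0.43895.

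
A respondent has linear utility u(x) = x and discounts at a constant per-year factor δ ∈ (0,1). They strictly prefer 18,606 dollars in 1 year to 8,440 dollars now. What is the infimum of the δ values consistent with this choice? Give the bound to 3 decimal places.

δ > 0.454

Under u(x) = x this choice says 8440 < δ·18606.
So δ > 8440/18606 = 0.45362.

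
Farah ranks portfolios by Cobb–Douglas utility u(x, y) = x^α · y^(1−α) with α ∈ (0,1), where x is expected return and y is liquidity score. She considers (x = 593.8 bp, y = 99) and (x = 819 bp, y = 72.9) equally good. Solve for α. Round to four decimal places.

Set the two utilities equal: 593.8^α·99^(1−α) = 819^α·72.9^(1−α).
(593.8/819)^α = (72.9/99)^(1−α); take logs: α·ln(593.8/819) = (1−α)·ln(72.9/99), i.e. α·-0.3215415 = (1−α)·-0.3060312.
Thus α·(-0.6275727) = -0.3060312, so α = -0.3060312/-0.6275727 ≈ 0.4876.

α ≈ 0.4876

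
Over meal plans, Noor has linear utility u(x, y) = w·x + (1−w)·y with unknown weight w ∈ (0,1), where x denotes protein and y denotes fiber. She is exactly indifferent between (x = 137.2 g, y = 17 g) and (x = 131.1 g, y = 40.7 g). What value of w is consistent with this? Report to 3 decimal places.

w = 0.795

u(137.2,17) = u(131.1,40.7) means w·137.2 + (1−w)·17 = w·131.1 + (1−w)·40.7.
Rearranging, 6.1·w − 23.7·(1−w) = 0.
Hence w = 23.7/(6.1+23.7) = 23.7/29.8 = 0.795.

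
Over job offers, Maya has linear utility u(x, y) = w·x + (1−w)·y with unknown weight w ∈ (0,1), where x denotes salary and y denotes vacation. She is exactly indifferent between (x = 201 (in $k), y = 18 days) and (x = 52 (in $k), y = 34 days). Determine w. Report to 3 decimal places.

Indifference: w·201 + (1−w)·18 = w·52 + (1−w)·34.
Rearranging, 149·w − 16·(1−w) = 0.
So w/(1−w) = 16/149 = 0.1074, giving w = 16/(149+16) = 0.097.

w = 0.097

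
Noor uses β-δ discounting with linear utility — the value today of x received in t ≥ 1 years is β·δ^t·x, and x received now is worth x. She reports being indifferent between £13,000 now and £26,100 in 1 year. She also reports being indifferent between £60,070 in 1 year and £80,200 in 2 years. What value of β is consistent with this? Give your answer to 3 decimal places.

The second indifference involves only future payoffs, so β cancels: β·δ^1·60070 = β·δ^2·80200, giving δ = 60070/80200 = 0.74900.
The first indifference: 13000 = β·δ·26100, so β = 13000/(δ·26100) = 13000/(0.74900·26100) ≈ 0.665.

β ≈ 0.665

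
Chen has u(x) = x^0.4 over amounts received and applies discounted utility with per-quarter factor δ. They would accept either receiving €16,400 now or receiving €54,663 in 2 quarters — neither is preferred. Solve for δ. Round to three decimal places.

The payoff in 2 quarters is discounted by δ^2, so u(16400) = δ^2·u(54663) and δ^2 = u(16400)/u(54663).
With u(x) = x^0.4: δ^2 = 16400^0.4/54663^0.4 = (16400/54663)^0.4 = 0.61782.
Taking the square root: δ = 0.61782^(1/2) ≈ 0.786.

δ ≈ 0.786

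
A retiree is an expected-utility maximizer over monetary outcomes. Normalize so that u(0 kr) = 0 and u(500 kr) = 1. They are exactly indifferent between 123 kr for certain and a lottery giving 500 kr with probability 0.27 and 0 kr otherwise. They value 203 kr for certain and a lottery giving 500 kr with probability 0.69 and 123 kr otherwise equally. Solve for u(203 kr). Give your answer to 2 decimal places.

First, u(123 kr) = 0.27·u(500 kr) + 0.73·u(0 kr) = 0.27.
Chaining: u(203 kr) = 0.69·1.00 + 0.31·0.27 = 0.7737.

0.77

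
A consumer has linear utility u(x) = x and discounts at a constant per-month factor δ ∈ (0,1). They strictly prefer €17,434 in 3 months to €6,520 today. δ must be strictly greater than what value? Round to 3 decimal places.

Under u(x) = x this choice says 6520 < δ^3·17434.
Dividing by 17434: δ^3 > 0.37398. Both sides are positive, so the cube root keeps the direction.
δ > (6520/17434)^(1/3) ≈ 0.720.

δ > 0.720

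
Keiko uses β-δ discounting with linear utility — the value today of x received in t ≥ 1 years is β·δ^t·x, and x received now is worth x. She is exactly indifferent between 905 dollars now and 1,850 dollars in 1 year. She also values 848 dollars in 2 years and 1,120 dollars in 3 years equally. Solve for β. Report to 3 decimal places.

From the later pair, β·δ^2·848 = β·δ^3·1120; dividing through, δ = 848/1120 = 0.75714.
The first indifference: 905 = β·δ·1850, so β = 905/(δ·1850) = 905/(0.75714·1850) ≈ 0.646.

β ≈ 0.646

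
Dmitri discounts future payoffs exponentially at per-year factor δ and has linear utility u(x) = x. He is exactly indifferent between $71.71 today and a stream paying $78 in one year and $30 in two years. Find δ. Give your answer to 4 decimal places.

δ ≈ 0.7200

Present value of the stream is 78·δ + 30·δ². Indifference gives 78δ + 30δ² = 71.71.
That is, 30δ² + 78δ − 71.71 = 0, a quadratic in δ.
δ = (−78 + √(78² + 4·30·71.71)) / (2·30) = (−78 + √14689.20) / 60 ≈ 0.7200.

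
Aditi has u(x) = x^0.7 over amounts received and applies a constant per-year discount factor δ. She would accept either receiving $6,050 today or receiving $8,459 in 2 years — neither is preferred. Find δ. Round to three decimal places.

δ ≈ 0.889

The payoff in 2 years is discounted by δ^2, so u(6050) = δ^2·u(8459) and δ^2 = u(6050)/u(8459).
Since u(x) = x^0.7, δ^2 = (6050/8459)^0.7 = 0.71521^0.7 = 0.79087.
Taking the square root: δ = 0.79087^(1/2) ≈ 0.889.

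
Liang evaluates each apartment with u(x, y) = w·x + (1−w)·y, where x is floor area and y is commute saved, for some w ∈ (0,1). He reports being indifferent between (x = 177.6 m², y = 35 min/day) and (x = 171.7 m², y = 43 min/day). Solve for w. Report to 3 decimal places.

w = 0.576

Indifference: w·177.6 + (1−w)·35 = w·171.7 + (1−w)·43.
w·(177.6−171.7) = (1−w)·(43−35), i.e. w·5.9 = (1−w)·8.
Hence w = 8/(5.9+8) = 8/13.9 = 0.576.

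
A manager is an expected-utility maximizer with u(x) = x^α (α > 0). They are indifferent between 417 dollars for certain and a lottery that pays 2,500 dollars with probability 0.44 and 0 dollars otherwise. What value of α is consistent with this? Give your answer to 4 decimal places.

Since u(0) = 0, the lottery's EU is 0.44·2500^α.
Indifference: 417^α = 0.44·2500^α, so (417/2500)^α = 0.44.
Take logs: α = ln 0.44 / ln(417/2500) ≈ 0.458403.

α ≈ 0.4584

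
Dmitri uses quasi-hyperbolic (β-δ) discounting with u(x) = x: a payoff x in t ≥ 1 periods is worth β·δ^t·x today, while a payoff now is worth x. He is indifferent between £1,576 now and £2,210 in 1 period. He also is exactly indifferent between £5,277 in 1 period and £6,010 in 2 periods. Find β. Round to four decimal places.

β ≈ 0.8122

Both payoffs in the second observation are in the future, so β drops out: δ^1·5277 = δ^2·6010 ⇒ δ = 5277/6010 = 0.87804.
The first indifference: 1576 = β·δ·2210, so β = 1576/(δ·2210) = 1576/(0.87804·2210) ≈ 0.8122.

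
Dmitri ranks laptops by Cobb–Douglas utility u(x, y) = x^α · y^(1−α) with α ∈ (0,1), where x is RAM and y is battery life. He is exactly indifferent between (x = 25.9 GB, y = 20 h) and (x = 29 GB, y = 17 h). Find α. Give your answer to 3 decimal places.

Indifference: 25.9^α · 20^(1−α) = 29^α · 17^(1−α).
(25.9/29)^α = (17/20)^(1−α); take logs: α·ln(25.9/29) = (1−α)·ln(17/20), i.e. α·-0.113053 = (1−α)·-0.162519.
So α/(1−α) = (-0.162519)/(-0.113053) = 1.437547, and α = 1.437547/2.437547 ≈ 0.590.

α ≈ 0.590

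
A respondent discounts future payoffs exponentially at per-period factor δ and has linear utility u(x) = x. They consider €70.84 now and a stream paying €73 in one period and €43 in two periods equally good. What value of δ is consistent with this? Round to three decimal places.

δ ≈ 0.690

The stream is worth 73δ + 43δ² today, so 73δ + 43δ² = 70.84.
That is, 43δ² + 73δ − 70.84 = 0, a quadratic in δ.
The positive root is δ = [−73 + √(73² + 4·43·70.84)] / (2·43) = (−73 + 132.339)/86 ≈ 0.690.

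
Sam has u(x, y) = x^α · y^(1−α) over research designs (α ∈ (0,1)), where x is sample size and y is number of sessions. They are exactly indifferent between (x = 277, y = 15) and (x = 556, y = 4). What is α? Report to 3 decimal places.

Set the two utilities equal: 277^α·15^(1−α) = 556^α·4^(1−α).
Rearrange to (277/556)^α = (4/15)^(1−α) and take logs: α·-0.696751 = (1−α)·-1.321756.
With A = -0.696751 and B = -1.321756: α·A = (1−α)·B, so α = B/(A+B) = -1.321756/-2.018507 ≈ 0.655.

α ≈ 0.655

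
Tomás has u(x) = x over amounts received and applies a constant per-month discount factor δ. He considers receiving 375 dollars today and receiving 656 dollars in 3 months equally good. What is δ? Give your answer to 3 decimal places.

Equating discounted utilities: u(375) = δ^3·u(656) ⇒ δ^3 = u(375)/u(656).
With u(x) = x: δ^3 = 375/656 = 0.57165.
So δ = 0.57165^(1/3) ≈ 0.830.

δ ≈ 0.830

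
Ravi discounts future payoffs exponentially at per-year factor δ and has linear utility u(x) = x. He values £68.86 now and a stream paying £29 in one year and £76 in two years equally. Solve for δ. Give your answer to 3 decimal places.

The stream is worth 29δ + 76δ² today, so 29δ + 76δ² = 68.86.
So 76δ² + 29δ − 68.86 = 0.
δ = (−29 + √(29² + 4·76·68.86)) / (2·76) = (−29 + √21774.44) / 152 ≈ 0.780.

δ ≈ 0.780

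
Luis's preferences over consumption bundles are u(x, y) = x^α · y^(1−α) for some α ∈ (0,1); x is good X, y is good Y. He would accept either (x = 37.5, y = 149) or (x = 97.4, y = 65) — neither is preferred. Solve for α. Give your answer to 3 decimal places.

α ≈ 0.465

Set the two utilities equal: 37.5^α·149^(1−α) = 97.4^α·65^(1−α).
Taking logs: α·ln 37.5 + (1−α)·ln 149 = α·ln 97.4 + (1−α)·ln 65, i.e. α·-0.954485 = (1−α)·-0.829559.
With A = -0.954485 and B = -0.829559: α·A = (1−α)·B, so α = B/(A+B) = -0.829559/-1.784044 ≈ 0.465.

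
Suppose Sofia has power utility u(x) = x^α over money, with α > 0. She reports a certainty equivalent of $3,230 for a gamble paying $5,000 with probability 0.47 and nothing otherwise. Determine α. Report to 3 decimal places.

Since u(0) = 0, the lottery's EU is 0.47·5000^α.
Setting u(3230) equal to that: 3230^α = 0.47·5000^α ⇒ (3230/5000)^α = 0.47.
Take logs: α = ln 0.47 / ln(3230/5000) ≈ 1.72792.

α ≈ 1.728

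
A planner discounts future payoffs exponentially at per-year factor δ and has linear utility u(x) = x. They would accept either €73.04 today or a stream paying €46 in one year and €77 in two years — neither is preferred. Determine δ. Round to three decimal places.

Equating present values: 73.04 = 46δ + 77δ².
That is, 77δ² + 46δ − 73.04 = 0, a quadratic in δ.
The positive root is δ = [−46 + √(46² + 4·77·73.04)] / (2·77) = (−46 + 156.883)/154 ≈ 0.720.

δ ≈ 0.720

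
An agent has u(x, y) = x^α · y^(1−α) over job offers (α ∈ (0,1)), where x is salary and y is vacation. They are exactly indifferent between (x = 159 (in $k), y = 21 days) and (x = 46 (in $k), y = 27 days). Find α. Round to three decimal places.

Indifference: 159^α · 21^(1−α) = 46^α · 27^(1−α).
(159/46)^α = (27/21)^(1−α); take logs: α·ln(159/46) = (1−α)·ln(27/21), i.e. α·1.240263 = (1−α)·0.251314.
With A = 1.240263 and B = 0.251314: α·A = (1−α)·B, so α = B/(A+B) = 0.251314/1.491577 ≈ 0.168.

α ≈ 0.168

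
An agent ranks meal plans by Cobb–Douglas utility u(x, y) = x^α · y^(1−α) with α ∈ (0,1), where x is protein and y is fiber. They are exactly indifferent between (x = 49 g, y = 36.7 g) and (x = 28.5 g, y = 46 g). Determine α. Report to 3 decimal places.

The Cobb–Douglas utilities coincide, so 49^α·36.7^(1−α) = 28.5^α·46^(1−α).
Taking logs: α·ln 49 + (1−α)·ln 36.7 = α·ln 28.5 + (1−α)·ln 46, i.e. α·0.541916 = (1−α)·0.225865.
With A = 0.541916 and B = 0.225865: α·A = (1−α)·B, so α = B/(A+B) = 0.225865/0.767781 ≈ 0.294.

α ≈ 0.294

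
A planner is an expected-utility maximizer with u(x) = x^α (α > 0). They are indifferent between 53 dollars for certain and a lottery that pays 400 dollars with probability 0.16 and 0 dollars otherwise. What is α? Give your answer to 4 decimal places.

α ≈ 0.9067

Since u(0) = 0, the lottery's EU is 0.16·400^α.
Equating: 53^α = 0.16·400^α, i.e. 0.1325^α = 0.16.
Taking logs: α·ln(53/400) = ln(0.16), so α = -1.8325815 / -2.0211726 ≈ 0.9067.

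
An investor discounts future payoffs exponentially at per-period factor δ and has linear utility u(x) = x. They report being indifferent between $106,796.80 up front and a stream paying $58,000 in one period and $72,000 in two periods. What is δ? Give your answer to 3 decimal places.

Equating present values: 106796.80 = 58000δ + 72000δ².
Rearranged: 72000δ² + 58000δ − 106796.80 = 0.
δ = (−58000 + √(58000² + 4·72000·106796.80)) / (2·72000) = (−58000 + √34121478400.00) / 144000 ≈ 0.880.

δ ≈ 0.880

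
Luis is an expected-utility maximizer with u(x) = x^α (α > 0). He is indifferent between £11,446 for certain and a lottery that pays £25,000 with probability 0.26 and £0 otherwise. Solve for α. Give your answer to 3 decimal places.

α ≈ 1.724

Since u(0) = 0, the lottery's EU is 0.26·25000^α.
Setting u(11446) equal to that: 11446^α = 0.26·25000^α ⇒ (11446/25000)^α = 0.26.
α = ln(0.26) / ln(11446/25000) = -1.347074/-0.781236 ≈ 1.724.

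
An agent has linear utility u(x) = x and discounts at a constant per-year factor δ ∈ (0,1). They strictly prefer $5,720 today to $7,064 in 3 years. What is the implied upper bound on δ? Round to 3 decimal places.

The preference means 5720 > δ^3·7064.
So δ^3 < 5720/7064 = 0.80974; taking the cube root of both positive sides preserves the inequality.
δ < 0.80974^(1/3) = 0.932.

δ < 0.932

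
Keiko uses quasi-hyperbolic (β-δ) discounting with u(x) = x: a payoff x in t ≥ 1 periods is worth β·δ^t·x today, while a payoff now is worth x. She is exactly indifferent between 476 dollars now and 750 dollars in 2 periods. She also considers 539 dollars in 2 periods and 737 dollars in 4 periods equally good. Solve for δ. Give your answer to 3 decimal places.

The second indifference involves only future payoffs, so β cancels: β·δ^2·539 = β·δ^4·737, giving δ^2 = 539/737 = 0.73134, so δ = 0.85519.

δ ≈ 0.855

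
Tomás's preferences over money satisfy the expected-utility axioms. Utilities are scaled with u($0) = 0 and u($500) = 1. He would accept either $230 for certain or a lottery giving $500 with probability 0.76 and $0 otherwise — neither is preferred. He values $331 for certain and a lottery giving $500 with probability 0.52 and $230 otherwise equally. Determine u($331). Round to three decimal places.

0.885

From the first indifference, u($230) = 0.76·u($500) + 0.24·u($0) = 0.76·1 + 0.24·0 = 0.76.
The second indifference gives u($331) = 0.52·u($500) + 0.48·u($230) = 0.52·1.00 + 0.48·0.76 = 0.8848.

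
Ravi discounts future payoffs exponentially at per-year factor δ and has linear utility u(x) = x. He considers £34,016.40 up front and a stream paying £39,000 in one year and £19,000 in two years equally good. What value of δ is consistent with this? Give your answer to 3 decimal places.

Equating present values: 34016.40 = 39000δ + 19000δ².
That is, 19000δ² + 39000δ − 34016.40 = 0, a quadratic in δ.
The positive root is δ = [−39000 + √(39000² + 4·19000·34016.40)] / (2·19000) = (−39000 + 64080.000)/38000 ≈ 0.660.

δ ≈ 0.660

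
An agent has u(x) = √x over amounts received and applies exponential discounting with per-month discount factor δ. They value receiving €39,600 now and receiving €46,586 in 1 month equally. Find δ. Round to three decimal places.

δ ≈ 0.922

The payoff in 1 month is discounted by δ, so u(39600) = δ·u(46586) and δ = u(39600)/u(46586).
Since u(x) = √x, δ = √(39600/46586) = 0.92198.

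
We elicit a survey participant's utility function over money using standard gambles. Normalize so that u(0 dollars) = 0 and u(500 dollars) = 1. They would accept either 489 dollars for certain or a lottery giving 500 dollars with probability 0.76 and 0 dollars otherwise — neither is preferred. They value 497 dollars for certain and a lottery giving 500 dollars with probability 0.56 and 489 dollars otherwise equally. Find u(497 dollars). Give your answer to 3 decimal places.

The first gamble pins u(489 dollars): it must equal 0.76·1 + 0.24·0 = 0.76.
The second indifference gives u(497 dollars) = 0.56·u(500 dollars) + 0.44·u(489 dollars) = 0.56·1.00 + 0.44·0.76 = 0.8944.

0.894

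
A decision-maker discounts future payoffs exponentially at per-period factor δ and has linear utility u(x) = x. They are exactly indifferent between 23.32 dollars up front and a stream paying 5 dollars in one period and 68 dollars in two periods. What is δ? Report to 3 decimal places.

δ ≈ 0.550

Present value of the stream is 5·δ + 68·δ². Indifference gives 5δ + 68δ² = 23.32.
That is, 68δ² + 5δ − 23.32 = 0, a quadratic in δ.
The positive root is δ = [−5 + √(5² + 4·68·23.32)] / (2·68) = (−5 + 79.800)/136 ≈ 0.550.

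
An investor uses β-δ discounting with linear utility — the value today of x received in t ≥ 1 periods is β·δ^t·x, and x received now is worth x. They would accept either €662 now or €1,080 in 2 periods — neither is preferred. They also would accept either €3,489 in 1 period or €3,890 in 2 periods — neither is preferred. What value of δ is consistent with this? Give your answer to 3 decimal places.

δ ≈ 0.897

Both payoffs in the second observation are in the future, so β drops out: δ^1·3489 = δ^2·3890 ⇒ δ = 3489/3890 = 0.89692.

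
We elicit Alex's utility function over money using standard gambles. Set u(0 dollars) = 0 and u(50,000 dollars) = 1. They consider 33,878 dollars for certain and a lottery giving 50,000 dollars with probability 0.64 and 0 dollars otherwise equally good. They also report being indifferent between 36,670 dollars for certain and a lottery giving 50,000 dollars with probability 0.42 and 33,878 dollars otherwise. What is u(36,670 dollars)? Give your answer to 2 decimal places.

First, u(33,878 dollars) = 0.64·u(50,000 dollars) + 0.36·u(0 dollars) = 0.64.
Chaining: u(36,670 dollars) = 0.42·1.00 + 0.58·0.64 = 0.7912.

0.79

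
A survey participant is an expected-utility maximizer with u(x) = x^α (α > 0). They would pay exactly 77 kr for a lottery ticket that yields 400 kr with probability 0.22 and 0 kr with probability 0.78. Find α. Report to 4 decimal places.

α ≈ 0.9190

EU(lottery) = 0.22·400^α + 0.78·0 = 0.22·400^α.
Setting u(77) equal to that: 77^α = 0.22·400^α ⇒ (77/400)^α = 0.22.
α = ln(0.22) / ln(77/400) = -1.5141277/-1.6476591 ≈ 0.9190.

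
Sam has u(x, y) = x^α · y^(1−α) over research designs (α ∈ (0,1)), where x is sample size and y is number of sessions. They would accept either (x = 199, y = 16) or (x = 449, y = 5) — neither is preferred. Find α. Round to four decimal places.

Indifference: 199^α · 16^(1−α) = 449^α · 5^(1−α).
(199/449)^α = (5/16)^(1−α); take logs: α·ln(199/449) = (1−α)·ln(5/16), i.e. α·-0.8137181 = (1−α)·-1.1631508.
Thus α·(-1.9768689) = -1.1631508, so α = -1.1631508/-1.9768689 ≈ 0.5884.

α ≈ 0.5884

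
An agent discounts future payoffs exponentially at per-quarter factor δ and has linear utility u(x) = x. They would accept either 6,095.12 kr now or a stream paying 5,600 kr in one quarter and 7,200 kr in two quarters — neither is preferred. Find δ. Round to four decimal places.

The stream is worth 5600δ + 7200δ² today, so 5600δ + 7200δ² = 6095.12.
So 7200δ² + 5600δ − 6095.12 = 0.
The positive root is δ = [−5600 + √(5600² + 4·7200·6095.12)] / (2·7200) = (−5600 + 14384.000)/14400 ≈ 0.6100.

δ ≈ 0.6100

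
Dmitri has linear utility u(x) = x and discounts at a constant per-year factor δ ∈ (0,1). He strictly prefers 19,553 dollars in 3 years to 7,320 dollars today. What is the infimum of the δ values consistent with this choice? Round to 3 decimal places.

δ > 0.721

The preference means 7320 < δ^3·19553.
Dividing by 19553: δ^3 > 0.37437. Both sides are positive, so the cube root keeps the direction.
δ > (7320/19553)^(1/3) ≈ 0.721.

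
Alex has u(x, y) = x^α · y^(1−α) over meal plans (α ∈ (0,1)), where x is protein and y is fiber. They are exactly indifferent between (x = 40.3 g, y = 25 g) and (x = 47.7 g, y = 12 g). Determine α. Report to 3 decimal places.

α ≈ 0.813

Indifference: 40.3^α · 25^(1−α) = 47.7^α · 12^(1−α).
Rearrange to (40.3/47.7)^α = (12/25)^(1−α) and take logs: α·-0.168580 = (1−α)·-0.733969.
With A = -0.168580 and B = -0.733969: α·A = (1−α)·B, so α = B/(A+B) = -0.733969/-0.902549 ≈ 0.813.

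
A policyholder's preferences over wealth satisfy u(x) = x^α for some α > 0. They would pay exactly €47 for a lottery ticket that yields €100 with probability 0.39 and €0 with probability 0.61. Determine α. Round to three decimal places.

α ≈ 1.247

The lottery's expected utility is 0.39·u(100) + 0.61·u(0) = 0.39·100^α (since u(0) = 0 for α > 0).
Indifference: 47^α = 0.39·100^α, so (47/100)^α = 0.39.
Taking logs: α·ln(47/100) = ln(0.39), so α = -0.941609 / -0.755023 ≈ 1.247.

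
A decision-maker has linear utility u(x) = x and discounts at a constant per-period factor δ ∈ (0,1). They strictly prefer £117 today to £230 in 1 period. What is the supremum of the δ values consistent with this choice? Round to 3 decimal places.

δ < 0.509

Comparing present values: 117 > δ·230.
So δ < 117/230 = 0.50870.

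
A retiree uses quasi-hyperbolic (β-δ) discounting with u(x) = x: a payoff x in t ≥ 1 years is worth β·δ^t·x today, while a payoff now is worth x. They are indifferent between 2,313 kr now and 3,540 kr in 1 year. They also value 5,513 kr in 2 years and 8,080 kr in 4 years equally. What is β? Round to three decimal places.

From the later pair, β·δ^2·5513 = β·δ^4·8080; dividing through, δ^2 = 5513/8080 = 0.68230, so δ = 0.82602.
Now use the now-vs-future pair: 2313 = β·δ·3540 gives β = 2313/(0.82602·3540) ≈ 0.791.

β ≈ 0.791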